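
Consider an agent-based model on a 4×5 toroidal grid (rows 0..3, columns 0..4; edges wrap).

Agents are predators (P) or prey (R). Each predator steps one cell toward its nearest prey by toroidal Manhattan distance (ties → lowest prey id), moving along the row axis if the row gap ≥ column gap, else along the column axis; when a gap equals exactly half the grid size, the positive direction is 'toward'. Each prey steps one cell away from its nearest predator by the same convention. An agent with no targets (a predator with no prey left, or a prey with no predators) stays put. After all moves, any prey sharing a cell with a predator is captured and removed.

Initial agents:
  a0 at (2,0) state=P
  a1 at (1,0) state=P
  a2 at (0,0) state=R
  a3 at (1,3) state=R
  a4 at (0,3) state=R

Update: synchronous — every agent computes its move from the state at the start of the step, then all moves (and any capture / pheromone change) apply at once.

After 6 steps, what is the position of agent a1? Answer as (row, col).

(0, 0)

t=1: a0@(3,0):P a1@(0,0):P a3@(1,2):R a4@(0,2):R
t=2: a0@(3,1):P a1@(0,1):P a3@(1,3):R a4@(0,3):R
t=3: a0@(3,2):P a1@(0,2):P a3@(1,4):R a4@(0,4):R
t=4: a0@(3,3):P a1@(0,3):P a3@(1,0):R a4@(0,0):R
t=5: a0@(3,4):P a1@(0,4):P a3@(1,1):R a4@(0,1):R
t=6: a0@(3,0):P a1@(0,0):P a3@(1,2):R a4@(0,2):R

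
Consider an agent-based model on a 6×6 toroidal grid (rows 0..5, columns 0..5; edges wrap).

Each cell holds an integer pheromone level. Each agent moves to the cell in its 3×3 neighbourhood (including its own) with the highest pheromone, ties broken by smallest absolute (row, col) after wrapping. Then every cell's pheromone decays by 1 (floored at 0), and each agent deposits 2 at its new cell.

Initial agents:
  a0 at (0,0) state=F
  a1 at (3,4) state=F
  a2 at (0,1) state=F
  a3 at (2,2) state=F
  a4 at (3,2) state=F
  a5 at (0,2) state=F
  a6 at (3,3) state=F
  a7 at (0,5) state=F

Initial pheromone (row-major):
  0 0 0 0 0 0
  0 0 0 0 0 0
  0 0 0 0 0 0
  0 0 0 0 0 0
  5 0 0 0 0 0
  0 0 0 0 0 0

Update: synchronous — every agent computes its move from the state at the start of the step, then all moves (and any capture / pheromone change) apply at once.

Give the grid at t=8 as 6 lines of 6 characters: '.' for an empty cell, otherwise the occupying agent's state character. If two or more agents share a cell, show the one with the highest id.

t=1: a0@(0,0) a1@(2,3) a2@(0,0) a3@(1,1) a4@(2,1) a5@(0,1) a6@(2,2) a7@(0,0) | pheromone: 6 2 0 0 0 0 / 0 2 0 0 0 0 / 0 2 2 2 0 0 / 0 0 0 0 0 0 / 4 0 0 0 0 0 / 0 0 0 0 0 0
t=2: a0@(0,0) a1@(2,2) a2@(0,0) a3@(0,0) a4@(1,1) a5@(0,0) a6@(1,1) a7@(0,0) | pheromone: 15 1 0 0 0 0 / 0 5 0 0 0 0 / 0 1 3 1 0 0 / 0 0 0 0 0 0 / 3 0 0 0 0 0 / 0 0 0 0 0 0
t=3: a0@(0,0) a1@(1,1) a2@(0,0) a3@(0,0) a4@(0,0) a5@(0,0) a6@(0,0) a7@(0,0) | pheromone: 28 0 0 0 0 0 / 0 6 0 0 0 0 / 0 0 2 0 0 0 / 0 0 0 0 0 0 / 2 0 0 0 0 0 / 0 0 0 0 0 0
t=4: a0@(0,0) a1@(0,0) a2@(0,0) a3@(0,0) a4@(0,0) a5@(0,0) a6@(0,0) a7@(0,0) | pheromone: 43 0 0 0 0 0 / 0 5 0 0 0 0 / 0 0 1 0 0 0 / 0 0 0 0 0 0 / 1 0 0 0 0 0 / 0 0 0 0 0 0
t=5: a0@(0,0) a1@(0,0) a2@(0,0) a3@(0,0) a4@(0,0) a5@(0,0) a6@(0,0) a7@(0,0) | pheromone: 58 0 0 0 0 0 / 0 4 0 0 0 0 / 0 0 0 0 0 0 / 0 0 0 0 0 0 / 0 0 0 0 0 0 / 0 0 0 0 0 0
t=6: a0@(0,0) a1@(0,0) a2@(0,0) a3@(0,0) a4@(0,0) a5@(0,0) a6@(0,0) a7@(0,0) | pheromone: 73 0 0 0 0 0 / 0 3 0 0 0 0 / 0 0 0 0 0 0 / 0 0 0 0 0 0 / 0 0 0 0 0 0 / 0 0 0 0 0 0
t=7: a0@(0,0) a1@(0,0) a2@(0,0) a3@(0,0) a4@(0,0) a5@(0,0) a6@(0,0) a7@(0,0) | pheromone: 88 0 0 0 0 0 / 0 2 0 0 0 0 / 0 0 0 0 0 0 / 0 0 0 0 0 0 / 0 0 0 0 0 0 / 0 0 0 0 0 0
t=8: a0@(0,0) a1@(0,0) a2@(0,0) a3@(0,0) a4@(0,0) a5@(0,0) a6@(0,0) a7@(0,0) | pheromone: 103 0 0 0 0 0 / 0 1 0 0 0 0 / 0 0 0 0 0 0 / 0 0 0 0 0 0 / 0 0 0 0 0 0 / 0 0 0 0 0 0

F.....
......
......
......
......
......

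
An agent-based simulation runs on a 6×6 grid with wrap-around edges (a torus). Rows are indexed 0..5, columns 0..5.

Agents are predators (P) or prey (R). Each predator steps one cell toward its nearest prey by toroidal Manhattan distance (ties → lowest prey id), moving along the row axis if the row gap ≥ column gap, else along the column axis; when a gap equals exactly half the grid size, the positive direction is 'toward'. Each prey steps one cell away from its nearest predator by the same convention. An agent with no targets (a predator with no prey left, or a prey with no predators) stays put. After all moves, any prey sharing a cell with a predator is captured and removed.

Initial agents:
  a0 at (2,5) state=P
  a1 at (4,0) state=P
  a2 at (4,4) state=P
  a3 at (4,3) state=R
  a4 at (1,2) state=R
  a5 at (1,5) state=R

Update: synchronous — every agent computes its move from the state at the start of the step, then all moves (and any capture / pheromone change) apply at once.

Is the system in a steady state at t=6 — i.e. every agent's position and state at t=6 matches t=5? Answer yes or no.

t=1: a0@(1,5):P a1@(4,1):P a2@(4,3):P a3@(4,2):R a4@(1,1):R a5@(0,5):R
t=2: a0@(0,5):P a1@(4,2):P a2@(4,2):P a3@(4,3):R a4@(1,2):R a5@(5,5):R
t=3: a0@(5,5):P a1@(4,3):P a2@(4,3):P a3@(4,4):R a4@(0,2):R a5@(4,5):R
t=4: a0@(4,5):P a1@(4,4):P a2@(4,4):P a4@(1,2):R a5@(3,5):R
t=5: a0@(3,5):P a1@(3,4):P a2@(3,4):P a4@(0,2):R a5@(2,5):R
t=6: a0@(2,5):P a1@(2,4):P a2@(2,4):P a4@(5,2):R a5@(1,5):R

no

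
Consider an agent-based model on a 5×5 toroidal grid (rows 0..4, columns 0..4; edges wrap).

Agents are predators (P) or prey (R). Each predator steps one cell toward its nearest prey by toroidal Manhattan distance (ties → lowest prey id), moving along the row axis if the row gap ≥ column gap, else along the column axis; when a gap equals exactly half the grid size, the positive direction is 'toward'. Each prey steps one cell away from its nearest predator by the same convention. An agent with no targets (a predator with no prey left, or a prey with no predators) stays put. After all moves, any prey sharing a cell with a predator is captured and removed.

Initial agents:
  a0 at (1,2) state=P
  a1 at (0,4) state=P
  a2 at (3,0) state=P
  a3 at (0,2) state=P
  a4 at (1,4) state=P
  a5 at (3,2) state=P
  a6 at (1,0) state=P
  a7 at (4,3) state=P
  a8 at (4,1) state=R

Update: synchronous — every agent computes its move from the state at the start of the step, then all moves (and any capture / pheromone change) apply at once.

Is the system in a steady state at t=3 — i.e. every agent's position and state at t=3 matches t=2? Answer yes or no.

t=1: a0@(0,2):P a1@(0,0):P a2@(4,0):P a3@(4,2):P a4@(0,4):P a5@(4,2):P a6@(0,0):P a7@(4,2):P a8@(0,1):R
t=2: a0@(0,1):P a1@(0,1):P a2@(0,0):P a3@(0,2):P a4@(0,0):P a5@(0,2):P a6@(0,1):P a7@(0,2):P
t=3: (unchanged — steady state)

yes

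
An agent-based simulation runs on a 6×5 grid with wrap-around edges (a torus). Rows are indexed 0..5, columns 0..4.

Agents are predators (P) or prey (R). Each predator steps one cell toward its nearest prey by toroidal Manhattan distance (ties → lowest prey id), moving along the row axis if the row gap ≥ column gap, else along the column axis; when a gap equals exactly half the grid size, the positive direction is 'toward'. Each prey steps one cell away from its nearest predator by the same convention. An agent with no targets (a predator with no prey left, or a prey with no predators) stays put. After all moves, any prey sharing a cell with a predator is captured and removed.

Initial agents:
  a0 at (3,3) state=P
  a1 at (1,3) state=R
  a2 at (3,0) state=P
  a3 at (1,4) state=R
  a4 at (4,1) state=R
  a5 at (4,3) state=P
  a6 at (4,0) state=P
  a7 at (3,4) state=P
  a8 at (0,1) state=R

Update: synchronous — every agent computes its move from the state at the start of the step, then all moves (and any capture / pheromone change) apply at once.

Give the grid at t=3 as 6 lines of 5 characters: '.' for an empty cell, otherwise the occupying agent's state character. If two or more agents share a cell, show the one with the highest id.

...P.
PR...
.....
.....
.....
..PPP

t=1: a0@(2,3):P a1@(0,3):R a2@(4,0):P a3@(0,4):R a5@(4,2):P a6@(4,1):P a7@(2,4):P a8@(1,1):R
t=2: a0@(1,3):P a1@(5,3):R a2@(5,0):P a3@(5,4):R a5@(5,2):P a6@(5,1):P a7@(1,4):P a8@(1,0):R
t=3: a0@(0,3):P a2@(5,4):P a5@(5,3):P a6@(5,2):P a7@(1,0):P a8@(1,1):R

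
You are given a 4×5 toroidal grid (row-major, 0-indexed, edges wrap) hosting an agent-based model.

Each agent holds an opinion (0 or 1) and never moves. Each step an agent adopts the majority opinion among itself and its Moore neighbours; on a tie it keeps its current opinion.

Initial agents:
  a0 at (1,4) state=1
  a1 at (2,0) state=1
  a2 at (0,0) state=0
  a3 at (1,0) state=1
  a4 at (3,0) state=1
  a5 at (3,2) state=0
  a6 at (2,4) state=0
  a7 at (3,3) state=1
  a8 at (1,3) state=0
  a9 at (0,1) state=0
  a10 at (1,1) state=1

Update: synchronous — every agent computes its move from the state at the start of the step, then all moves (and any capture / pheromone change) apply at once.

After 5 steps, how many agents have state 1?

9

t=1: a0@(1,4):1 a1@(2,0):1 a2@(0,0):1 a3@(1,0):1 a4@(3,0):0 a5@(3,2):0 a6@(2,4):1 a7@(3,3):0 a8@(1,3):0 a9@(0,1):0 a10@(1,1):1
t=2: a0@(1,4):1 a1@(2,0):1 a2@(0,0):1 a3@(1,0):1 a4@(3,0):1 a5@(3,2):0 a6@(2,4):1 a7@(3,3):0 a8@(1,3):1 a9@(0,1):0 a10@(1,1):1
t=3: a0@(1,4):1 a1@(2,0):1 a2@(0,0):1 a3@(1,0):1 a4@(3,0):1 a5@(3,2):0 a6@(2,4):1 a7@(3,3):0 a8@(1,3):1 a9@(0,1):1 a10@(1,1):1
t=4: (unchanged — steady state)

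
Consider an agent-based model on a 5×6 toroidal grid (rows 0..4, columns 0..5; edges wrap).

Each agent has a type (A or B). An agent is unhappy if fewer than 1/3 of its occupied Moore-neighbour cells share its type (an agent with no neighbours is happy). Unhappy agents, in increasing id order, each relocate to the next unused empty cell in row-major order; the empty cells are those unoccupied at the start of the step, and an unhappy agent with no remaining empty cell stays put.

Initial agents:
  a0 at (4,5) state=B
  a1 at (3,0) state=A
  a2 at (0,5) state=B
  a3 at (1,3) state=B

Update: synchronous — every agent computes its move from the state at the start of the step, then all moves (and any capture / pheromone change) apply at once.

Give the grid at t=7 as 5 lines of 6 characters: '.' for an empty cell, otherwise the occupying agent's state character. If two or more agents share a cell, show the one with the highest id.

.A...B
...B..
......
......
.....B

t=1: a0@(4,5):B a1@(0,0):A a2@(0,5):B a3@(1,3):B
t=2: a0@(4,5):B a1@(0,1):A a2@(0,5):B a3@(1,3):B
t=3: (unchanged — steady state)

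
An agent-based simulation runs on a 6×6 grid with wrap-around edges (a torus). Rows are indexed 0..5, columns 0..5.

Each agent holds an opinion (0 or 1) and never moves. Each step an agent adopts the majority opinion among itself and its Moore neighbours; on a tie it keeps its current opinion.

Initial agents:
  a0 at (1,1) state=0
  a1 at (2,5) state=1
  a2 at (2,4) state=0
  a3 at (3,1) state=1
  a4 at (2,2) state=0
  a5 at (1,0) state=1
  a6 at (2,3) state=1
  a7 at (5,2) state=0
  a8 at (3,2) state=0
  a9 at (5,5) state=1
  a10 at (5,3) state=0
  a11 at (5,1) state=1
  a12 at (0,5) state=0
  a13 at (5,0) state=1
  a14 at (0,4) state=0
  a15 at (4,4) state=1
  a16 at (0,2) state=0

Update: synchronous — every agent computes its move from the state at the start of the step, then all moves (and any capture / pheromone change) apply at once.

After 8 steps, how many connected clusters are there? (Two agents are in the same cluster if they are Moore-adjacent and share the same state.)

t=1: a0@(1,1):0 a1@(2,5):1 a2@(2,4):1 a3@(3,1):0 a4@(2,2):0 a5@(1,0):1 a6@(2,3):0 a7@(5,2):0 a8@(3,2):0 a9@(5,5):1 a10@(5,3):0 a11@(5,1):1 a12@(0,5):1 a13@(5,0):1 a14@(0,4):0 a15@(4,4):1 a16@(0,2):0
t=2: (unchanged — steady state)

2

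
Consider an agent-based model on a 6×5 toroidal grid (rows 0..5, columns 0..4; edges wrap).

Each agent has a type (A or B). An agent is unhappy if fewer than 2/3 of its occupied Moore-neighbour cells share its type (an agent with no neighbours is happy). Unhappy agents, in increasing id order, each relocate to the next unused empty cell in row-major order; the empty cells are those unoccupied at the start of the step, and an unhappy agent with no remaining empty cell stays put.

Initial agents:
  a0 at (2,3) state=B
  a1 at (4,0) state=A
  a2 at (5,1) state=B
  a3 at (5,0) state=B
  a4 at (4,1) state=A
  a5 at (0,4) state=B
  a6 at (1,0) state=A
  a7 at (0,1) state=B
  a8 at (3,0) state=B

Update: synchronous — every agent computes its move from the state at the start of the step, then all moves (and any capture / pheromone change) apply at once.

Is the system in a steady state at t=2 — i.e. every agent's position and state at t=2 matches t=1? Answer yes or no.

t=1: a0@(2,3):B a1@(0,0):A a2@(0,2):B a3@(0,3):B a4@(1,1):A a5@(1,2):B a6@(1,3):A a7@(0,1):B a8@(1,4):B
t=2: a0@(2,3):B a1@(0,4):A a2@(1,0):B a3@(0,3):B a4@(2,0):A a5@(1,2):B a6@(2,1):A a7@(2,2):B a8@(2,4):B

no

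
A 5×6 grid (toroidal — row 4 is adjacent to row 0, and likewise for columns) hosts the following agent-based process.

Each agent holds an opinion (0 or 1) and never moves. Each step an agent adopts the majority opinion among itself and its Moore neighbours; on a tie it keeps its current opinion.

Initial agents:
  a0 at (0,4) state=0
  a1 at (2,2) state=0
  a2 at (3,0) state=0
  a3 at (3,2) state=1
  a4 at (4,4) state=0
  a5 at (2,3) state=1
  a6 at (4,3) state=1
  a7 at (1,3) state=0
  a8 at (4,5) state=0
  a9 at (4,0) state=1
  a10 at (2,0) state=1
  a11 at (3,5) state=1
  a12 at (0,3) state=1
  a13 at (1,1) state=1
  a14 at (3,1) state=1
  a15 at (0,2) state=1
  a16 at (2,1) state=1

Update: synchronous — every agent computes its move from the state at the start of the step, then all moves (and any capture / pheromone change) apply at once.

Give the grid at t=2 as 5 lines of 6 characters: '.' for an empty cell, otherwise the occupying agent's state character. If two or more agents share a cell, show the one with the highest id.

t=1: a0@(0,4):0 a1@(2,2):1 a2@(3,0):1 a3@(3,2):1 a4@(4,4):0 a5@(2,3):1 a6@(4,3):1 a7@(1,3):0 a8@(4,5):0 a9@(4,0):1 a10@(2,0):1 a11@(3,5):1 a12@(0,3):1 a13@(1,1):1 a14@(3,1):1 a15@(0,2):1 a16@(2,1):1
t=2: a0@(0,4):0 a1@(2,2):1 a2@(3,0):1 a3@(3,2):1 a4@(4,4):0 a5@(2,3):1 a6@(4,3):1 a7@(1,3):1 a8@(4,5):0 a9@(4,0):1 a10@(2,0):1 a11@(3,5):1 a12@(0,3):1 a13@(1,1):1 a14@(3,1):1 a15@(0,2):1 a16@(2,1):1

..110.
.1.1..
1111..
111..1
1..100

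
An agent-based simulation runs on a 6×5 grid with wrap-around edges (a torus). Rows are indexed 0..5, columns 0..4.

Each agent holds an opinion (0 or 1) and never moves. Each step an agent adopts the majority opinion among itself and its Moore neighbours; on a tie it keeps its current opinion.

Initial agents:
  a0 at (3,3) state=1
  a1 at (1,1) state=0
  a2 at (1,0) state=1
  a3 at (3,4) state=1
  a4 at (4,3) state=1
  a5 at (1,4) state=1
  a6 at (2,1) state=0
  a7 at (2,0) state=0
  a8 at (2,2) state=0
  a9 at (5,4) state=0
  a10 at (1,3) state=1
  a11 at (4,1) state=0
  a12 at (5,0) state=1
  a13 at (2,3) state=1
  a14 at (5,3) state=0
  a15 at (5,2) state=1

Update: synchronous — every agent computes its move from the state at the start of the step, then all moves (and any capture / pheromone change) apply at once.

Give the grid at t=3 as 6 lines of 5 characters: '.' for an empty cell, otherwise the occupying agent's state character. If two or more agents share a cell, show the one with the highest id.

.....
00.11
0001.
...11
.1.1.
0.100

t=1: a0@(3,3):1 a1@(1,1):0 a2@(1,0):0 a3@(3,4):1 a4@(4,3):1 a5@(1,4):1 a6@(2,1):0 a7@(2,0):0 a8@(2,2):0 a9@(5,4):0 a10@(1,3):1 a11@(4,1):1 a12@(5,0):0 a13@(2,3):1 a14@(5,3):0 a15@(5,2):1
t=2: (unchanged — steady state)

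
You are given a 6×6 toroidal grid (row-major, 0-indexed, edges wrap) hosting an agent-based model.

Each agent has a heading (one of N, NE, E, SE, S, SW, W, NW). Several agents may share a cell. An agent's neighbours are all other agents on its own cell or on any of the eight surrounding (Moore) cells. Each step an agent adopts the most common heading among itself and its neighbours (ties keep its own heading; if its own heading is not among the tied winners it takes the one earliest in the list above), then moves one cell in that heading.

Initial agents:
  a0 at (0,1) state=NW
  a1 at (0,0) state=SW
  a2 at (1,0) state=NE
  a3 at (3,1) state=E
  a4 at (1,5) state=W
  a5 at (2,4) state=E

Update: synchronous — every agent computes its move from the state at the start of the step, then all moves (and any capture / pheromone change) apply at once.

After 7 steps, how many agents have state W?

t=1: a0@(5,0):NW a1@(1,5):SW a2@(0,1):NE a3@(3,2):E a4@(1,4):W a5@(2,5):E
t=2: a0@(4,5):NW a1@(2,4):SW a2@(5,2):NE a3@(3,3):E a4@(1,3):W a5@(2,0):E
t=3: a0@(3,4):NW a1@(3,3):SW a2@(4,3):NE a3@(3,4):E a4@(1,2):W a5@(2,1):E
t=4: a0@(2,3):NW a1@(4,2):SW a2@(3,4):NE a3@(3,5):E a4@(1,1):W a5@(2,2):E
t=5: a0@(1,2):NW a1@(5,1):SW a2@(2,5):NE a3@(3,0):E a4@(1,0):W a5@(2,3):E
t=6: a0@(0,1):NW a1@(0,0):SW a2@(1,0):NE a3@(3,1):E a4@(1,5):W a5@(2,4):E
t=7: a0@(5,0):NW a1@(1,5):SW a2@(0,1):NE a3@(3,2):E a4@(1,4):W a5@(2,5):E

1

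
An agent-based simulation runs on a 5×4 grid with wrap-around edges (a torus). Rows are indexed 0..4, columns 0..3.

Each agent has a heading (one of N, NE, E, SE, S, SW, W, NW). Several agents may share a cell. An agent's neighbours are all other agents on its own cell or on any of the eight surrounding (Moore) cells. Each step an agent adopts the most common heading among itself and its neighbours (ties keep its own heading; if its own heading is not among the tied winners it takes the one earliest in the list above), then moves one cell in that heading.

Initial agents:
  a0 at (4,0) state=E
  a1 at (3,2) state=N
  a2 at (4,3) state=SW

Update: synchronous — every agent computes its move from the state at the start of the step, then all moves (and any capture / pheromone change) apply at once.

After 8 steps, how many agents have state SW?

1

t=1: a0@(4,1):E a1@(2,2):N a2@(0,2):SW
t=2: a0@(4,2):E a1@(1,2):N a2@(1,1):SW
t=3: a0@(4,3):E a1@(0,2):N a2@(2,0):SW
t=4: a0@(4,0):E a1@(4,2):N a2@(3,3):SW
t=5: a0@(4,1):E a1@(3,2):N a2@(4,2):SW
t=6: a0@(4,2):E a1@(2,2):N a2@(0,1):SW
t=7: a0@(4,3):E a1@(1,2):N a2@(1,0):SW
t=8: a0@(4,0):E a1@(0,2):N a2@(2,3):SW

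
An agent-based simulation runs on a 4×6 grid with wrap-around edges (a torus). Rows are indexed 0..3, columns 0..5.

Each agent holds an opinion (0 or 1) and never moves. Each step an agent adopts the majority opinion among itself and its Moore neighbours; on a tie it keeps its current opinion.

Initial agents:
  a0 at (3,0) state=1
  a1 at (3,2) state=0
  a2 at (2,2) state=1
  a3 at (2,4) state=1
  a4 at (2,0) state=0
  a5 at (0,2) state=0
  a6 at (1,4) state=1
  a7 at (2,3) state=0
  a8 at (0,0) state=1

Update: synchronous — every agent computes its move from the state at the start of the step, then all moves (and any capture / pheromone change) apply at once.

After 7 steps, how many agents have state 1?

5

t=1: a0@(3,0):1 a1@(3,2):0 a2@(2,2):0 a3@(2,4):1 a4@(2,0):0 a5@(0,2):0 a6@(1,4):1 a7@(2,3):1 a8@(0,0):1
t=2: (unchanged — steady state)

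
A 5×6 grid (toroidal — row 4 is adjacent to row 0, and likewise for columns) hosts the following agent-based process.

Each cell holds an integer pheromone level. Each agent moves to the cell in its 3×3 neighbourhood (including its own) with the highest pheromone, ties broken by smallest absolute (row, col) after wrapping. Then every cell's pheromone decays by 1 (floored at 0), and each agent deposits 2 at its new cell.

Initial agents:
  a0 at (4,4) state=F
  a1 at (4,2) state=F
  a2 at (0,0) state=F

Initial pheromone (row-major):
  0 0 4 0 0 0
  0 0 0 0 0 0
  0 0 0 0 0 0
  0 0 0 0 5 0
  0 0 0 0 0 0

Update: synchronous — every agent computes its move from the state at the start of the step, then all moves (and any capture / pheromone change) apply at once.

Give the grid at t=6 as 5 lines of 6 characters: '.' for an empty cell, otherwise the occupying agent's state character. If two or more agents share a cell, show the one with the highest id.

F.F...
......
......
....F.
......

t=1: a0@(3,4) a1@(0,2) a2@(0,0) | pheromone: 2 0 5 0 0 0 / 0 0 0 0 0 0 / 0 0 0 0 0 0 / 0 0 0 0 6 0 / 0 0 0 0 0 0
t=2: a0@(3,4) a1@(0,2) a2@(0,0) | pheromone: 3 0 6 0 0 0 / 0 0 0 0 0 0 / 0 0 0 0 0 0 / 0 0 0 0 7 0 / 0 0 0 0 0 0
t=3: a0@(3,4) a1@(0,2) a2@(0,0) | pheromone: 4 0 7 0 0 0 / 0 0 0 0 0 0 / 0 0 0 0 0 0 / 0 0 0 0 8 0 / 0 0 0 0 0 0
t=4: a0@(3,4) a1@(0,2) a2@(0,0) | pheromone: 5 0 8 0 0 0 / 0 0 0 0 0 0 / 0 0 0 0 0 0 / 0 0 0 0 9 0 / 0 0 0 0 0 0
t=5: a0@(3,4) a1@(0,2) a2@(0,0) | pheromone: 6 0 9 0 0 0 / 0 0 0 0 0 0 / 0 0 0 0 0 0 / 0 0 0 0 10 0 / 0 0 0 0 0 0
t=6: a0@(3,4) a1@(0,2) a2@(0,0) | pheromone: 7 0 10 0 0 0 / 0 0 0 0 0 0 / 0 0 0 0 0 0 / 0 0 0 0 11 0 / 0 0 0 0 0 0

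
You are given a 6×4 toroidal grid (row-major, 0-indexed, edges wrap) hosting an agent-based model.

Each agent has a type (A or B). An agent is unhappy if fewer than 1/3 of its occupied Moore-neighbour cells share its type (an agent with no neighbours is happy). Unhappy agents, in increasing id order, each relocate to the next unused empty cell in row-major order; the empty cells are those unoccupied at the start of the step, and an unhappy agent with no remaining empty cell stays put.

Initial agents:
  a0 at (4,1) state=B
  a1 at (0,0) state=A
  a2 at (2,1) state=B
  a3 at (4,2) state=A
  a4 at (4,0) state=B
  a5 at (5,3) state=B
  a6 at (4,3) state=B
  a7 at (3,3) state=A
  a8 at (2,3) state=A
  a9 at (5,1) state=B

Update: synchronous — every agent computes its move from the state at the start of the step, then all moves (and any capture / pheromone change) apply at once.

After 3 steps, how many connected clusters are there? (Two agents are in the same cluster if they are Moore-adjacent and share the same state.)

4

t=1: a0@(4,1):B a1@(0,1):A a2@(2,1):B a3@(0,2):A a4@(4,0):B a5@(5,3):B a6@(4,3):B a7@(3,3):A a8@(2,3):A a9@(5,1):B
t=2: (unchanged — steady state)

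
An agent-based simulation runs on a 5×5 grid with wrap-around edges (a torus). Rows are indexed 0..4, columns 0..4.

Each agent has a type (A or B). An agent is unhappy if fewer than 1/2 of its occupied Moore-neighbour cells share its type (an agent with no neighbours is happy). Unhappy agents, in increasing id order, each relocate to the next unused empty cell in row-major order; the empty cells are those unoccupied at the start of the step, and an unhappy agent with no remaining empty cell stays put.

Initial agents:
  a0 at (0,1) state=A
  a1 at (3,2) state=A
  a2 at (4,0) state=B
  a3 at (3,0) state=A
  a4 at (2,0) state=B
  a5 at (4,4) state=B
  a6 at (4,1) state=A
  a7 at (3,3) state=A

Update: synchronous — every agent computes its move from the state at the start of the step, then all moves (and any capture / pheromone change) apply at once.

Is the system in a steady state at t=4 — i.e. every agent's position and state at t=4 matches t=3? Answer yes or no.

yes

t=1: a0@(0,1):A a1@(3,2):A a2@(0,0):B a3@(0,2):A a4@(0,3):B a5@(0,4):B a6@(4,1):A a7@(3,3):A
t=2: a0@(0,1):A a1@(3,2):A a2@(1,0):B a3@(0,2):A a4@(0,3):B a5@(0,4):B a6@(4,1):A a7@(3,3):A
t=3: (unchanged — steady state)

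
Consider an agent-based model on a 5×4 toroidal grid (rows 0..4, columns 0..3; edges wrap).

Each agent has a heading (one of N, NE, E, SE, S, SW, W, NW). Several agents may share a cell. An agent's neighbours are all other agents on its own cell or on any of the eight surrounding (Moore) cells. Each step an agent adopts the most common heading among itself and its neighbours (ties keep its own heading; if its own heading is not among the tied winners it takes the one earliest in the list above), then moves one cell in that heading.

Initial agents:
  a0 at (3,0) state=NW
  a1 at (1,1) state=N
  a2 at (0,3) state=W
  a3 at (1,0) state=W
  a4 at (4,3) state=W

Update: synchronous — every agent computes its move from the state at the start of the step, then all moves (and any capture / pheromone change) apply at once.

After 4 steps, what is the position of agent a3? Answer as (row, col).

(1, 0)

t=1: a0@(2,3):NW a1@(0,1):N a2@(0,2):W a3@(1,3):W a4@(4,2):W
t=2: a0@(1,2):NW a1@(0,0):W a2@(0,1):W a3@(1,2):W a4@(4,1):W
t=3: a0@(1,1):W a1@(0,3):W a2@(0,0):W a3@(1,1):W a4@(4,0):W
t=4: a0@(1,0):W a1@(0,2):W a2@(0,3):W a3@(1,0):W a4@(4,3):W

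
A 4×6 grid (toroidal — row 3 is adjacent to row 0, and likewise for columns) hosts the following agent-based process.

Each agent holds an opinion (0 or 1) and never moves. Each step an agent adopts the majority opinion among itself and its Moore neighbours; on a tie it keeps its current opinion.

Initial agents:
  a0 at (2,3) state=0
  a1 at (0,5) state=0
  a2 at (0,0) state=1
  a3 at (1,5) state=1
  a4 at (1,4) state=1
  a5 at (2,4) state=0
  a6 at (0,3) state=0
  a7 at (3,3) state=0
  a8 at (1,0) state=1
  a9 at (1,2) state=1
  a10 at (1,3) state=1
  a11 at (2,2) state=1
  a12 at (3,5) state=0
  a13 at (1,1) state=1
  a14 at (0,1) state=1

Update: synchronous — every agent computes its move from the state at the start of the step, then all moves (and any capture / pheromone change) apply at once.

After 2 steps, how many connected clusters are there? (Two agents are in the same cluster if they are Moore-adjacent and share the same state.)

t=1: a0@(2,3):1 a1@(0,5):1 a2@(0,0):1 a3@(1,5):1 a4@(1,4):0 a5@(2,4):0 a6@(0,3):1 a7@(3,3):0 a8@(1,0):1 a9@(1,2):1 a10@(1,3):1 a11@(2,2):1 a12@(3,5):0 a13@(1,1):1 a14@(0,1):1
t=2: a0@(2,3):1 a1@(0,5):1 a2@(0,0):1 a3@(1,5):1 a4@(1,4):1 a5@(2,4):0 a6@(0,3):1 a7@(3,3):1 a8@(1,0):1 a9@(1,2):1 a10@(1,3):1 a11@(2,2):1 a12@(3,5):0 a13@(1,1):1 a14@(0,1):1

2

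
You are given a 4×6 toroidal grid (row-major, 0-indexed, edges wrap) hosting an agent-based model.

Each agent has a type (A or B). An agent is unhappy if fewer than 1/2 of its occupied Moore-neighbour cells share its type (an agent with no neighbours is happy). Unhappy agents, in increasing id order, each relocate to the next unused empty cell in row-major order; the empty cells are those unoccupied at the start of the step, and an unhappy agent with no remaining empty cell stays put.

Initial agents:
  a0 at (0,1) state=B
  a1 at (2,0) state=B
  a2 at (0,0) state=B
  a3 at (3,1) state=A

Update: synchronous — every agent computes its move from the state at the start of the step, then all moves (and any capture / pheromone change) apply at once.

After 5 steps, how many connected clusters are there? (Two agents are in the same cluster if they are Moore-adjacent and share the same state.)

2

t=1: a0@(0,1):B a1@(0,2):B a2@(0,0):B a3@(0,3):A
t=2: a0@(0,1):B a1@(0,2):B a2@(0,0):B a3@(0,4):A
t=3: (unchanged — steady state)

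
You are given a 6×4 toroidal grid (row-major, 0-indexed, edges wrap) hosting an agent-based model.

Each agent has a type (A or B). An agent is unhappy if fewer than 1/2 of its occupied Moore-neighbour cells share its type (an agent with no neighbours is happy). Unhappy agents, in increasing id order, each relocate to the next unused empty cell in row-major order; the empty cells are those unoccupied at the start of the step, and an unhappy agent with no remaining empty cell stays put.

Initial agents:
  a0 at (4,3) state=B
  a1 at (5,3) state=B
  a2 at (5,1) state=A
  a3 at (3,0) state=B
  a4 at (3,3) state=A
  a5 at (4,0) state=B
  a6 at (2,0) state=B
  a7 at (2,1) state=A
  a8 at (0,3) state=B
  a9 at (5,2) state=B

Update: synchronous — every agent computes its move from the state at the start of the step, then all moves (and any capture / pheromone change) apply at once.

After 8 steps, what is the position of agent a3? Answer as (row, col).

(3, 0)

t=1: a0@(4,3):B a1@(5,3):B a2@(0,0):A a3@(3,0):B a4@(0,1):A a5@(4,0):B a6@(0,2):B a7@(1,0):A a8@(0,3):B a9@(5,2):B
t=2: (unchanged — steady state)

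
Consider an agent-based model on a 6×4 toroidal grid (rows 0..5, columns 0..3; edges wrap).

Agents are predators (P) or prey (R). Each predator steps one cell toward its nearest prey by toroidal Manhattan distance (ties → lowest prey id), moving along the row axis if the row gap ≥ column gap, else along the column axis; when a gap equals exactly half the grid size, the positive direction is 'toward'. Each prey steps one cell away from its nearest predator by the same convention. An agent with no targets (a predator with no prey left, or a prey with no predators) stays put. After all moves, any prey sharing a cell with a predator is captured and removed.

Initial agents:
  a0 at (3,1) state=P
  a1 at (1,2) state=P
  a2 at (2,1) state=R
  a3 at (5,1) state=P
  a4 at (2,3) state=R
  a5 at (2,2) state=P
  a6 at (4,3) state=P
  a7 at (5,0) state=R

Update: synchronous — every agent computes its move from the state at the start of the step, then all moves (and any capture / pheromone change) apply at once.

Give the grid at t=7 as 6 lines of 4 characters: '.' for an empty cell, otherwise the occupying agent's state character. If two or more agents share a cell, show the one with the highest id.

....
.R..
.PP.
...P
....
....

t=1: a0@(2,1):P a1@(2,2):P a2@(1,1):R a3@(5,0):P a4@(2,0):R a5@(2,1):P a6@(3,3):P a7@(5,3):R
t=2: a0@(1,1):P a1@(1,2):P a2@(0,1):R a3@(5,3):P a5@(1,1):P a6@(2,3):P a7@(5,2):R
t=3: a0@(0,1):P a1@(0,2):P a2@(5,1):R a3@(5,2):P a5@(0,1):P a6@(1,3):P a7@(5,1):R
t=4: a0@(5,1):P a1@(5,2):P a2@(4,1):R a3@(5,1):P a5@(5,1):P a6@(0,3):P a7@(4,1):R
t=5: a0@(4,1):P a1@(4,2):P a2@(3,1):R a3@(4,1):P a5@(4,1):P a6@(5,3):P a7@(3,1):R
t=6: a0@(3,1):P a1@(3,2):P a2@(2,1):R a3@(3,1):P a5@(3,1):P a6@(4,3):P a7@(2,1):R
t=7: a0@(2,1):P a1@(2,2):P a2@(1,1):R a3@(2,1):P a5@(2,1):P a6@(3,3):P a7@(1,1):R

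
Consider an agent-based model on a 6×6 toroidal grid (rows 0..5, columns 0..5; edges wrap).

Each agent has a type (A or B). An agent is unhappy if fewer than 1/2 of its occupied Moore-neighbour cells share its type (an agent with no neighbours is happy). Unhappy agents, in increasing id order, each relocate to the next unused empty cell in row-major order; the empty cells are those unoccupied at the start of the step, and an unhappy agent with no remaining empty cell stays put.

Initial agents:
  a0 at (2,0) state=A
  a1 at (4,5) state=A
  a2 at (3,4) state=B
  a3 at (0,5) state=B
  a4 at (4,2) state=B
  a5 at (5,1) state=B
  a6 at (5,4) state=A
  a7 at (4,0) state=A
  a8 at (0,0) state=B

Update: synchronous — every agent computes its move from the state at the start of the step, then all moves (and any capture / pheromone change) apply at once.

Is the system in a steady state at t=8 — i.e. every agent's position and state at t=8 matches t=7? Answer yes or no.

t=1: a0@(2,0):A a1@(4,5):A a2@(0,1):B a3@(0,5):B a4@(4,2):B a5@(5,1):B a6@(5,4):A a7@(4,0):A a8@(0,0):B
t=2: (unchanged — steady state)

yes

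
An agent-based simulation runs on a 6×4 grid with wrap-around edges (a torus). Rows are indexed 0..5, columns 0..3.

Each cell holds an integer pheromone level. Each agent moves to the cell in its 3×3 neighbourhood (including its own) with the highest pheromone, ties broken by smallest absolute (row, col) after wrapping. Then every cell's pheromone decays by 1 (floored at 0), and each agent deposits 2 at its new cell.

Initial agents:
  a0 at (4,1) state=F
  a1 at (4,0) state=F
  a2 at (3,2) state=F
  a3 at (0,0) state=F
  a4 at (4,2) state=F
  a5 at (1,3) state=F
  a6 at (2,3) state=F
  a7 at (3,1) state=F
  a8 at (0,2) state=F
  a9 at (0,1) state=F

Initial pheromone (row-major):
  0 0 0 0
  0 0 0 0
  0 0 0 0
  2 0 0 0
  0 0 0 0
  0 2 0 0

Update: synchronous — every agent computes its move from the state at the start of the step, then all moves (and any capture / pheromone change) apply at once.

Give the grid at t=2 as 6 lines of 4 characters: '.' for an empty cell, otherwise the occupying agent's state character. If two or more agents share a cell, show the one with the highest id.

t=1: a0@(3,0) a1@(3,0) a2@(2,1) a3@(5,1) a4@(5,1) a5@(0,0) a6@(3,0) a7@(3,0) a8@(5,1) a9@(5,1) | pheromone: 2 0 0 0 / 0 0 0 0 / 0 2 0 0 / 9 0 0 0 / 0 0 0 0 / 0 9 0 0
t=2: a0@(3,0) a1@(3,0) a2@(3,0) a3@(5,1) a4@(5,1) a5@(5,1) a6@(3,0) a7@(3,0) a8@(5,1) a9@(5,1) | pheromone: 1 0 0 0 / 0 0 0 0 / 0 1 0 0 / 18 0 0 0 / 0 0 0 0 / 0 18 0 0

....
....
....
F...
....
.F..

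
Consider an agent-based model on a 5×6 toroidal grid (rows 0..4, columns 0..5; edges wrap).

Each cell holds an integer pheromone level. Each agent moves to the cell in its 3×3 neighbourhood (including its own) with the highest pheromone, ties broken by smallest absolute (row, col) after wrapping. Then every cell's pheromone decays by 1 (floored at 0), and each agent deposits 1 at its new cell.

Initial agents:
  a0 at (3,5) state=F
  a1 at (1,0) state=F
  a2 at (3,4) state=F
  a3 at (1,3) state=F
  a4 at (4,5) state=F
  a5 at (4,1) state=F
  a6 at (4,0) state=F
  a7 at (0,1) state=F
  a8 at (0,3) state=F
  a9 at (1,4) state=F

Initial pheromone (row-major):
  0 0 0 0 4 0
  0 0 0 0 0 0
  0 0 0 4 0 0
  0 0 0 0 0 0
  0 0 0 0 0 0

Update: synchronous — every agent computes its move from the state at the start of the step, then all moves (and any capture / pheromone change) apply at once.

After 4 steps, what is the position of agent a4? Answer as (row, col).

t=1: a0@(2,0) a1@(0,0) a2@(2,3) a3@(0,4) a4@(0,4) a5@(0,0) a6@(0,0) a7@(0,0) a8@(0,4) a9@(0,4) | pheromone: 4 0 0 0 7 0 / 0 0 0 0 0 0 / 1 0 0 4 0 0 / 0 0 0 0 0 0 / 0 0 0 0 0 0
t=2: a0@(2,0) a1@(0,0) a2@(2,3) a3@(0,4) a4@(0,4) a5@(0,0) a6@(0,0) a7@(0,0) a8@(0,4) a9@(0,4) | pheromone: 7 0 0 0 10 0 / 0 0 0 0 0 0 / 1 0 0 4 0 0 / 0 0 0 0 0 0 / 0 0 0 0 0 0
t=3: a0@(2,0) a1@(0,0) a2@(2,3) a3@(0,4) a4@(0,4) a5@(0,0) a6@(0,0) a7@(0,0) a8@(0,4) a9@(0,4) | pheromone: 10 0 0 0 13 0 / 0 0 0 0 0 0 / 1 0 0 4 0 0 / 0 0 0 0 0 0 / 0 0 0 0 0 0
t=4: a0@(2,0) a1@(0,0) a2@(2,3) a3@(0,4) a4@(0,4) a5@(0,0) a6@(0,0) a7@(0,0) a8@(0,4) a9@(0,4) | pheromone: 13 0 0 0 16 0 / 0 0 0 0 0 0 / 1 0 0 4 0 0 / 0 0 0 0 0 0 / 0 0 0 0 0 0

(0, 4)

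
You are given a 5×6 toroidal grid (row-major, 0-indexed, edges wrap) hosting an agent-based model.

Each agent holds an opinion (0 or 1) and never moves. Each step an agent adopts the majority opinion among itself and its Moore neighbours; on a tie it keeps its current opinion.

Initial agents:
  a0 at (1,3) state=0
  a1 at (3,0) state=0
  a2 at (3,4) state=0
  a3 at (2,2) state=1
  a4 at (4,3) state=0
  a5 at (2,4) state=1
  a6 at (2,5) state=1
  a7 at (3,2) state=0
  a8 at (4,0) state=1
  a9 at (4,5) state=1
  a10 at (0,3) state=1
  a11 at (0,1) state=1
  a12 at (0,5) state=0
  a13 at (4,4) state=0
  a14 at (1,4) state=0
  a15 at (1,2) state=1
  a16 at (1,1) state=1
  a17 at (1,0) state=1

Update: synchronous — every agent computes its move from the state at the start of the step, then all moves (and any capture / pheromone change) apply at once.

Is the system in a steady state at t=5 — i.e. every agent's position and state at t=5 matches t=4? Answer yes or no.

yes

t=1: a0@(1,3):1 a1@(3,0):1 a2@(3,4):0 a3@(2,2):1 a4@(4,3):0 a5@(2,4):0 a6@(2,5):1 a7@(3,2):0 a8@(4,0):1 a9@(4,5):0 a10@(0,3):0 a11@(0,1):1 a12@(0,5):0 a13@(4,4):0 a14@(1,4):0 a15@(1,2):1 a16@(1,1):1 a17@(1,0):1
t=2: (unchanged — steady state)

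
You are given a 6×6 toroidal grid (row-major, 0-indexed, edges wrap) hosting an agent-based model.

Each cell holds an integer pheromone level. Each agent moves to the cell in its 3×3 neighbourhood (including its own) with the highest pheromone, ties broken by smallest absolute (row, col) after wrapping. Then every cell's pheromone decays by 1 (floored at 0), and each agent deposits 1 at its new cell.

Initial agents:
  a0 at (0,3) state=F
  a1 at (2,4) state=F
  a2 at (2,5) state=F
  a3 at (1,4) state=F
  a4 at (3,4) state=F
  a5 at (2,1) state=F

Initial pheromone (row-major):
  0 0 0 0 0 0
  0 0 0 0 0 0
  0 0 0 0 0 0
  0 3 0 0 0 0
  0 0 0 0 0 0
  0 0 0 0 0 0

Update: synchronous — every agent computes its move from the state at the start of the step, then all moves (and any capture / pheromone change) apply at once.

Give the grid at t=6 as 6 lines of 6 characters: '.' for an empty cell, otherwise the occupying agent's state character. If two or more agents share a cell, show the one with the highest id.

..F...
F.....
......
.F....
......
......

t=1: a0@(0,2) a1@(1,3) a2@(1,0) a3@(0,3) a4@(2,3) a5@(3,1) | pheromone: 0 0 1 1 0 0 / 1 0 0 1 0 0 / 0 0 0 1 0 0 / 0 3 0 0 0 0 / 0 0 0 0 0 0 / 0 0 0 0 0 0
t=2: a0@(0,2) a1@(0,2) a2@(1,0) a3@(0,2) a4@(1,3) a5@(3,1) | pheromone: 0 0 3 0 0 0 / 1 0 0 1 0 0 / 0 0 0 0 0 0 / 0 3 0 0 0 0 / 0 0 0 0 0 0 / 0 0 0 0 0 0
t=3: a0@(0,2) a1@(0,2) a2@(1,0) a3@(0,2) a4@(0,2) a5@(3,1) | pheromone: 0 0 6 0 0 0 / 1 0 0 0 0 0 / 0 0 0 0 0 0 / 0 3 0 0 0 0 / 0 0 0 0 0 0 / 0 0 0 0 0 0
t=4: a0@(0,2) a1@(0,2) a2@(1,0) a3@(0,2) a4@(0,2) a5@(3,1) | pheromone: 0 0 9 0 0 0 / 1 0 0 0 0 0 / 0 0 0 0 0 0 / 0 3 0 0 0 0 / 0 0 0 0 0 0 / 0 0 0 0 0 0
t=5: a0@(0,2) a1@(0,2) a2@(1,0) a3@(0,2) a4@(0,2) a5@(3,1) | pheromone: 0 0 12 0 0 0 / 1 0 0 0 0 0 / 0 0 0 0 0 0 / 0 3 0 0 0 0 / 0 0 0 0 0 0 / 0 0 0 0 0 0
t=6: a0@(0,2) a1@(0,2) a2@(1,0) a3@(0,2) a4@(0,2) a5@(3,1) | pheromone: 0 0 15 0 0 0 / 1 0 0 0 0 0 / 0 0 0 0 0 0 / 0 3 0 0 0 0 / 0 0 0 0 0 0 / 0 0 0 0 0 0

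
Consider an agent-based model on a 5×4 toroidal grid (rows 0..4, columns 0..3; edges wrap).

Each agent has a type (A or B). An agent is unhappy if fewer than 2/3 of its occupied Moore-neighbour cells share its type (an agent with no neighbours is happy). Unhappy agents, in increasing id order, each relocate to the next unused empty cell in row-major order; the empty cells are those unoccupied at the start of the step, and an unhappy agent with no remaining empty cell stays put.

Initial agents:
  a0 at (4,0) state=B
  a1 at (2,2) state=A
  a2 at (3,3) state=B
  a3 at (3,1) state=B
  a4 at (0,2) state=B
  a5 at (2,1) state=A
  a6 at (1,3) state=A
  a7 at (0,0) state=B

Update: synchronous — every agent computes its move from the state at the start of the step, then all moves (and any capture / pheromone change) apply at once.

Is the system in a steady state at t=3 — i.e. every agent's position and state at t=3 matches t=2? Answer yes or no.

no

t=1: a0@(4,0):B a1@(0,1):A a2@(0,3):B a3@(1,0):B a4@(1,1):B a5@(1,2):A a6@(2,0):A a7@(2,3):B
t=2: a0@(0,0):B a1@(0,2):A a2@(0,3):B a3@(1,3):B a4@(2,1):B a5@(2,2):A a6@(3,0):A a7@(3,1):B
t=3: a0@(0,0):B a1@(0,1):A a2@(0,3):B a3@(1,0):B a4@(1,1):B a5@(1,2):A a6@(2,0):A a7@(2,3):B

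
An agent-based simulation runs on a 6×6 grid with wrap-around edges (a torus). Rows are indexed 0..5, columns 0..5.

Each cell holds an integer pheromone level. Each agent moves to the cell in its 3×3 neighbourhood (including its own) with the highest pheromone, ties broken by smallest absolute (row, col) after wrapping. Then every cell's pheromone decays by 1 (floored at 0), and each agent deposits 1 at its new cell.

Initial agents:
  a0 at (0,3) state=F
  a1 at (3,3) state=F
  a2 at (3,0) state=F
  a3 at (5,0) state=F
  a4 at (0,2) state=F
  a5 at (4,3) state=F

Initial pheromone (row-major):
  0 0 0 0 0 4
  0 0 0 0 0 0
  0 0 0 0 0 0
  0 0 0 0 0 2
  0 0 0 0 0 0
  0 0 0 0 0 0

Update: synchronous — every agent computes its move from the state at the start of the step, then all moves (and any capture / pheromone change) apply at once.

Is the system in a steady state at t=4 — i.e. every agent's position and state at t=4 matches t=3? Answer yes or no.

t=1: a0@(0,2) a1@(2,2) a2@(3,5) a3@(0,5) a4@(0,1) a5@(3,2) | pheromone: 0 1 1 0 0 4 / 0 0 0 0 0 0 / 0 0 1 0 0 0 / 0 0 1 0 0 2 / 0 0 0 0 0 0 / 0 0 0 0 0 0
t=2: a0@(0,1) a1@(2,2) a2@(3,5) a3@(0,5) a4@(0,1) a5@(2,2) | pheromone: 0 2 0 0 0 4 / 0 0 0 0 0 0 / 0 0 2 0 0 0 / 0 0 0 0 0 2 / 0 0 0 0 0 0 / 0 0 0 0 0 0
t=3: a0@(0,1) a1@(2,2) a2@(3,5) a3@(0,5) a4@(0,1) a5@(2,2) | pheromone: 0 3 0 0 0 4 / 0 0 0 0 0 0 / 0 0 3 0 0 0 / 0 0 0 0 0 2 / 0 0 0 0 0 0 / 0 0 0 0 0 0
t=4: a0@(0,1) a1@(2,2) a2@(3,5) a3@(0,5) a4@(0,1) a5@(2,2) | pheromone: 0 4 0 0 0 4 / 0 0 0 0 0 0 / 0 0 4 0 0 0 / 0 0 0 0 0 2 / 0 0 0 0 0 0 / 0 0 0 0 0 0

yes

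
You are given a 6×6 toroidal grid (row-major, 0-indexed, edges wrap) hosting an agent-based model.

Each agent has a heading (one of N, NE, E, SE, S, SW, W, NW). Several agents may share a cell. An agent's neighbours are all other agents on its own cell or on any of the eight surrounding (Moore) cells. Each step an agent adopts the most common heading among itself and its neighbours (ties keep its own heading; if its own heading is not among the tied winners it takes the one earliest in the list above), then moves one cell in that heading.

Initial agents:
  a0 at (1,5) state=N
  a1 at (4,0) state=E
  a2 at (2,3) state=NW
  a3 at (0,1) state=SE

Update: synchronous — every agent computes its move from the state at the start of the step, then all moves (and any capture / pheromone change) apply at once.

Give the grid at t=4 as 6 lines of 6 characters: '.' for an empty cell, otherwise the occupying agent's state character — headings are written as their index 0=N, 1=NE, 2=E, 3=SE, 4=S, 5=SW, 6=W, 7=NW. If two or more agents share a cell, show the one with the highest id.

......
......
......
.....0
....23
......

t=1: a0@(0,5):N a1@(4,1):E a2@(1,2):NW a3@(1,2):SE
t=2: a0@(5,5):N a1@(4,2):E a2@(0,1):NW a3@(2,3):SE
t=3: a0@(4,5):N a1@(4,3):E a2@(5,0):NW a3@(3,4):SE
t=4: a0@(3,5):N a1@(4,4):E a2@(4,5):NW a3@(4,5):SE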